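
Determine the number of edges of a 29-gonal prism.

A prism on an n-gon has two n-gon bases and n rectangular sides: V = 2·29 = 58, E = 3·29 = 87, F = 29 + 2 = 31.
Check: V − E + F = 58 − 87 + 31 = 2.

87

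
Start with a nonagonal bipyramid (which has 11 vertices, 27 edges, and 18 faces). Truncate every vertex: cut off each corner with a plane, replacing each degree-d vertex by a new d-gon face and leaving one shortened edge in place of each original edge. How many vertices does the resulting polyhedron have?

Truncation replaces each original edge-end by a new vertex, so V′ = 2E = 54.
Each original edge survives, and each old vertex of degree d contributes d new edges; summing degrees gives Σd = 2E, so E′ = E + 2E = 3E = 81.
Each original face survives and each original vertex becomes one new face: F′ = F + V = 29.

54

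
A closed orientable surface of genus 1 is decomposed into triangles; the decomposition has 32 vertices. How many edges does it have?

96

χ = 2 − 2·1 = 0, and every face is a triangle so 3F = 2E.
V − E + F = 0 with E = 3F/2 gives 32 − (3/2 − 1)·F = 0, so F = 64 and E = 96.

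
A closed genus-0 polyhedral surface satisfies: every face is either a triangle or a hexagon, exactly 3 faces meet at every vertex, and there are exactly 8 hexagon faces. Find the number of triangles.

4

Let x be the number of triangles; then F = 8 + x.
Edge–face incidences: 2E = 6·8 + 3·x = 48 + 3x.
Every vertex has degree 3, so 3V = 2E.
Euler: V − E + F = 2 ⇒ (2E)/3 − E + (8 + x) = 2.
Multiply by 6: 2·(2E) − 3·(2E) + 6·(8 + x) = 12, i.e. 48 + 6x − (48 + 3x) = 12.
Collecting terms: 3x = 12, so x = 4.
Then 2E = 48 + 3·4 = 60, so E = 30, V = 2E/3 = 20, F = 8 + 4 = 12.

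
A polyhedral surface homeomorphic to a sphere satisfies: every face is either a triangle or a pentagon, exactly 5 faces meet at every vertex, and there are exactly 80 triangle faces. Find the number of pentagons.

Let x be the number of pentagons; then F = 80 + x.
Edge–face incidences: 2E = 3·80 + 5·x = 240 + 5x.
Every vertex has degree 5, so 5V = 2E.
Euler: V − E + F = 2 ⇒ (2E)/5 − E + (80 + x) = 2.
Multiply by 10: 2·(2E) − 5·(2E) + 10·(80 + x) = 20, i.e. 800 + 10x − 3·(240 + 5x) = 20.
Collecting terms: −5x + 80 = 20, so −5x = −60, so x = 12.
Then 2E = 240 + 5·12 = 300, so E = 150, V = 2E/5 = 60, F = 80 + 12 = 92.

12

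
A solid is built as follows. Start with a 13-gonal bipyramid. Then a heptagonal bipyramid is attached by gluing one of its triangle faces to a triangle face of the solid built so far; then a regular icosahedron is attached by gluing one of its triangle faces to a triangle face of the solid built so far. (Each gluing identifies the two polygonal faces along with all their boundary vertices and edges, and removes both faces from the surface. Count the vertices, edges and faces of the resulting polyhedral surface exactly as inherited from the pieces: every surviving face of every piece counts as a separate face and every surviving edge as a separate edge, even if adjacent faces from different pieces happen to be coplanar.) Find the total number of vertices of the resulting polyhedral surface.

30

A 13-gonal bipyramid: V=15, E=39, F=26.
Attach a heptagonal bipyramid (V=9, E=21, F=14) along a 3-gon: merge 3 vertices and 3 edges, delete both glued faces → V=21, E=57, F=38.
Attach a regular icosahedron (V=12, E=30, F=20) along a 3-gon: merge 3 vertices and 3 edges, delete both glued faces → V=30, E=84, F=56.
Check: V − E + F = 30 − 84 + 56 = 2.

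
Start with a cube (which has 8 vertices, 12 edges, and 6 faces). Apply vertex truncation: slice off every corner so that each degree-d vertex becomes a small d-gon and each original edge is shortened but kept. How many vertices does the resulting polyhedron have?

Truncation replaces each original edge-end by a new vertex, so V′ = 2E = 24.
Each original edge survives, and each old vertex of degree d contributes d new edges; summing degrees gives Σd = 2E, so E′ = E + 2E = 3E = 36.
Each original face survives and each original vertex becomes one new face: F′ = F + V = 14.

24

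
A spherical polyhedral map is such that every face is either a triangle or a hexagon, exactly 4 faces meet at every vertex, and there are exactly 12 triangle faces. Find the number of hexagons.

2

Let x be the number of hexagons; then F = 12 + x.
Edge–face incidences: 2E = 3·12 + 6·x = 36 + 6x.
Every vertex has degree 4, so 4V = 2E.
Euler: V − E + F = 2 ⇒ (2E)/4 − E + (12 + x) = 2.
Multiply by 8: 2·(2E) − 4·(2E) + 8·(12 + x) = 16, i.e. 96 + 8x − 2·(36 + 6x) = 16.
Collecting terms: −4x + 24 = 16, so −4x = −8, so x = 2.
Then 2E = 36 + 6·2 = 48, so E = 24, V = 2E/4 = 12, F = 12 + 2 = 14.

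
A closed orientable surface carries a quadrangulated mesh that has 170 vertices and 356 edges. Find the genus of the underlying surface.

5

Every face is a square and each edge borders two faces, so 4F = 2·356, giving F = 178.
χ = V − E + F = 170 − 356 + 178 = -8.
For a closed orientable surface χ = 2 − 2g, so g = (2 − (-8))/2 = 5.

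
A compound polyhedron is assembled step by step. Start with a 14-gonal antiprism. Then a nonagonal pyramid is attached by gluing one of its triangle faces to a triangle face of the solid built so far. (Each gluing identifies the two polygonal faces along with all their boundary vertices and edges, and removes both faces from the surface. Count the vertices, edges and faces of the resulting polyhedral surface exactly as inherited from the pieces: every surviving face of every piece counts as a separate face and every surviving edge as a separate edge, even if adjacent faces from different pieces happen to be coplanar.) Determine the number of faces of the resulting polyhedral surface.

A 14-gonal antiprism: V=28, E=56, F=30.
Attach a nonagonal pyramid (V=10, E=18, F=10) along a 3-gon: merge 3 vertices and 3 edges, delete both glued faces → V=35, E=71, F=38.
Check: V − E + F = 35 − 71 + 38 = 2.

38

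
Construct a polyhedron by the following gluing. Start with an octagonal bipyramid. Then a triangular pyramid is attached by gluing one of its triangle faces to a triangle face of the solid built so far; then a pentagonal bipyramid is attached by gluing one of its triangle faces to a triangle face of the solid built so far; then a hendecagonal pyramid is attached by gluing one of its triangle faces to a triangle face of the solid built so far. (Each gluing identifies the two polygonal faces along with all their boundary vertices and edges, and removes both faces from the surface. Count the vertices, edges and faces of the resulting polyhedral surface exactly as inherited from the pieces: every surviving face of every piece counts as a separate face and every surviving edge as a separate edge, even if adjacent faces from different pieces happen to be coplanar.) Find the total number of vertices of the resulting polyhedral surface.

24

An octagonal bipyramid: V=10, E=24, F=16.
Attach a triangular pyramid (V=4, E=6, F=4) along a 3-gon: merge 3 vertices and 3 edges, delete both glued faces → V=11, E=27, F=18.
Attach a pentagonal bipyramid (V=7, E=15, F=10) along a 3-gon: merge 3 vertices and 3 edges, delete both glued faces → V=15, E=39, F=26.
Attach a hendecagonal pyramid (V=12, E=22, F=12) along a 3-gon: merge 3 vertices and 3 edges, delete both glued faces → V=24, E=58, F=36.
Check: V − E + F = 24 − 58 + 36 = 2.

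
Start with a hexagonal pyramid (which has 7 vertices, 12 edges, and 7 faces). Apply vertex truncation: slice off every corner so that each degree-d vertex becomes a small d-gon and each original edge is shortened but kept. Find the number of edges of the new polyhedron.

36

Truncation replaces each original edge-end by a new vertex, so V′ = 2E = 24.
Each original edge survives, and each old vertex of degree d contributes d new edges; summing degrees gives Σd = 2E, so E′ = E + 2E = 3E = 36.
Each original face survives and each original vertex becomes one new face: F′ = F + V = 14.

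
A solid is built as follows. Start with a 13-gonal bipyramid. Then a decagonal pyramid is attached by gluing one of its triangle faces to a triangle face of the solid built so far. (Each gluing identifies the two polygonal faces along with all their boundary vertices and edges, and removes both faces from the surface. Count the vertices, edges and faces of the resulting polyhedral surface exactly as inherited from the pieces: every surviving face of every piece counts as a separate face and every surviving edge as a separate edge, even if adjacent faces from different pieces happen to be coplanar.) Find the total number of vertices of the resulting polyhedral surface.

23

A 13-gonal bipyramid: V=15, E=39, F=26.
Attach a decagonal pyramid (V=11, E=20, F=11) along a 3-gon: merge 3 vertices and 3 edges, delete both glued faces → V=23, E=56, F=35.
Check: V − E + F = 23 − 56 + 35 = 2.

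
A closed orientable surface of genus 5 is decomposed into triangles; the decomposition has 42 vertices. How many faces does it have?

χ = 2 − 2·5 = -8, and every face is a triangle so 3F = 2E.
V − E + F = -8 with E = 3F/2 gives 42 − (3/2 − 1)·F = -8, so F = 100 and E = 150.

100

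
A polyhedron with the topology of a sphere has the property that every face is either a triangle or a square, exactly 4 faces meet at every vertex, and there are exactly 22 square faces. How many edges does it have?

Let x be the number of triangles; then F = 22 + x.
Edge–face incidences: 2E = 4·22 + 3·x = 88 + 3x.
Every vertex has degree 4, so 4V = 2E.
Euler: V − E + F = 2 ⇒ (2E)/4 − E + (22 + x) = 2.
Multiply by 8: 2·(2E) − 4·(2E) + 8·(22 + x) = 16, i.e. 176 + 8x − 2·(88 + 3x) = 16.
Collecting terms: 2x = 16, so x = 8.
Then 2E = 88 + 3·8 = 112, so E = 56, V = 2E/4 = 28, F = 22 + 8 = 30.

56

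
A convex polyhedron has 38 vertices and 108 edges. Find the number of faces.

Here V − E + F = 2.
F = 2 − V + E = 2 − 38 + 108 = 72.

72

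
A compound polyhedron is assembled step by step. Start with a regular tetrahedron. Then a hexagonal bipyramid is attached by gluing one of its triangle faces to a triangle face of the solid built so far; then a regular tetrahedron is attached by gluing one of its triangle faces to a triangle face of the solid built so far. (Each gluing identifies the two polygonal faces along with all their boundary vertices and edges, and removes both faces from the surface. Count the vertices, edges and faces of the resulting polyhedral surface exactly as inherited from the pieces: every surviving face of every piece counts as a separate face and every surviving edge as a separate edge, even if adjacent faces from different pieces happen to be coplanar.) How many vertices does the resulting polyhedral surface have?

A regular tetrahedron: V=4, E=6, F=4.
Attach a hexagonal bipyramid (V=8, E=18, F=12) along a 3-gon: merge 3 vertices and 3 edges, delete both glued faces → V=9, E=21, F=14.
Attach a regular tetrahedron (V=4, E=6, F=4) along a 3-gon: merge 3 vertices and 3 edges, delete both glued faces → V=10, E=24, F=16.
Check: V − E + F = 10 − 24 + 16 = 2.

10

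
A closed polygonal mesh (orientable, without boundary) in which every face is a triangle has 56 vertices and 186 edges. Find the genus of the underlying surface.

Every face is a triangle and each edge borders two faces, so 3F = 2·186, giving F = 124.
χ = V − E + F = 56 − 186 + 124 = -6.
For a closed orientable surface χ = 2 − 2g, so g = (2 − (-6))/2 = 4.

4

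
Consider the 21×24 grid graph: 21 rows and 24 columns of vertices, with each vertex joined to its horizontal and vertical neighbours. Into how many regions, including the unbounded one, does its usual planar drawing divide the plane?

The grid has V = 21·24 = 504 vertices and E = 21·23 + 24·20 = 963 edges.
F = 2 − V + E = 2 − 504 + 963 = 461.

461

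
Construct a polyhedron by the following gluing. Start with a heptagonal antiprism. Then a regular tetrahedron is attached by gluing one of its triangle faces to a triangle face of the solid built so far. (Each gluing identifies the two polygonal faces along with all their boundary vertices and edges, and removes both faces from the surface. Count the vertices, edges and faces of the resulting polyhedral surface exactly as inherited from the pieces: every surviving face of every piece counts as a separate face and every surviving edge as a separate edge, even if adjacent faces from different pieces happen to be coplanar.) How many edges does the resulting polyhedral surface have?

31

A heptagonal antiprism: V=14, E=28, F=16.
Attach a regular tetrahedron (V=4, E=6, F=4) along a 3-gon: merge 3 vertices and 3 edges, delete both glued faces → V=15, E=31, F=18.
Check: V − E + F = 15 − 31 + 18 = 2.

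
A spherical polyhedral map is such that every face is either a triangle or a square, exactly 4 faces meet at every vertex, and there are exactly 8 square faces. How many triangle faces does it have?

8

Let x be the number of triangles; then F = 8 + x.
Edge–face incidences: 2E = 4·8 + 3·x = 32 + 3x.
Every vertex has degree 4, so 4V = 2E.
Euler: V − E + F = 2 ⇒ (2E)/4 − E + (8 + x) = 2.
Multiply by 8: 2·(2E) − 4·(2E) + 8·(8 + x) = 16, i.e. 64 + 8x − 2·(32 + 3x) = 16.
Collecting terms: 2x = 16, so x = 8.
Then 2E = 32 + 3·8 = 56, so E = 28, V = 2E/4 = 14, F = 8 + 8 = 16.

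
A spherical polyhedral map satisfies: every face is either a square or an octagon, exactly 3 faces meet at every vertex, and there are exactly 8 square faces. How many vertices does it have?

16

Let x be the number of octagons; then F = 8 + x.
Edge–face incidences: 2E = 4·8 + 8·x = 32 + 8x.
Every vertex has degree 3, so 3V = 2E.
Euler: V − E + F = 2 ⇒ (2E)/3 − E + (8 + x) = 2.
Multiply by 6: 2·(2E) − 3·(2E) + 6·(8 + x) = 12, i.e. 48 + 6x − (32 + 8x) = 12.
Collecting terms: −2x + 16 = 12, so −2x = −4, so x = 2.
Then 2E = 32 + 8·2 = 48, so E = 24, V = 2E/3 = 16, F = 8 + 2 = 10.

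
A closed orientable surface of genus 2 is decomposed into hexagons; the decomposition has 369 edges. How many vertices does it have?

χ = 2 − 2·2 = -2, and every face is a hexagon so 6F = 2E.
F = 2E/6 = 123. Then V = -2 + E − F = -2 + 369 − 123 = 244.

244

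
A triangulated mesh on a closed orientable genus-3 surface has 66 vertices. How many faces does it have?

140

χ = 2 − 2·3 = -4, and every face is a triangle so 3F = 2E.
V − E + F = -4 with E = 3F/2 gives 66 − (3/2 − 1)·F = -4, so F = 140 and E = 210.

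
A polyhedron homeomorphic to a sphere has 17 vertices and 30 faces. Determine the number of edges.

45

Here V − E + F = 2.
E = V + F − (2) = 17 + 30 − (2) = 45.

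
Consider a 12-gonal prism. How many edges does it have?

A prism on an n-gon has two n-gon bases and n rectangular sides: V = 2·12 = 24, E = 3·12 = 36, F = 12 + 2 = 14.

36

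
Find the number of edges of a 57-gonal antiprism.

228

An antiprism on an n-gon has two n-gon caps and 2n triangles: V = 2·57 = 114, E = 4·57 = 228, F = 2·57 + 2 = 116.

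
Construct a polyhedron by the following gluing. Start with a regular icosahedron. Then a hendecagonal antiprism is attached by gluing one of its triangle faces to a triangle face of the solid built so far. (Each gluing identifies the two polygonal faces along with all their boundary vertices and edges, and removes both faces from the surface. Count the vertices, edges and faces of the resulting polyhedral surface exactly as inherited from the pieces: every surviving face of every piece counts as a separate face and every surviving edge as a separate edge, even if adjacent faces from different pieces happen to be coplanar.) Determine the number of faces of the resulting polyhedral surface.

42

A regular icosahedron: V=12, E=30, F=20.
Attach a hendecagonal antiprism (V=22, E=44, F=24) along a 3-gon: merge 3 vertices and 3 edges, delete both glued faces → V=31, E=71, F=42.
Check: V − E + F = 31 − 71 + 42 = 2.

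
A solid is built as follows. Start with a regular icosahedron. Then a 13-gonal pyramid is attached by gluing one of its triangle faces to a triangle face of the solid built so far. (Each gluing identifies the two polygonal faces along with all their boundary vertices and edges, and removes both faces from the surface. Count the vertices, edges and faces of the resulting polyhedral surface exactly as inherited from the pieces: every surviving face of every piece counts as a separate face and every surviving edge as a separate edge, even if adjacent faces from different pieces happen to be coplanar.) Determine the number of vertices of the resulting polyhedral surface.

23

A regular icosahedron: V=12, E=30, F=20.
Attach a 13-gonal pyramid (V=14, E=26, F=14) along a 3-gon: merge 3 vertices and 3 edges, delete both glued faces → V=23, E=53, F=32.
Check: V − E + F = 23 − 53 + 32 = 2.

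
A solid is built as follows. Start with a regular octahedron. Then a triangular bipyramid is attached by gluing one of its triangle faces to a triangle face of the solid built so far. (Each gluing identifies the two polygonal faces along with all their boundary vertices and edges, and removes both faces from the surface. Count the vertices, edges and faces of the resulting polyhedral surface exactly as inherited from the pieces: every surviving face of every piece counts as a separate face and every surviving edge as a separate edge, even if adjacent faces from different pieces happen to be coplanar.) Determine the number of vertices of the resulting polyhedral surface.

8

A regular octahedron: V=6, E=12, F=8.
Attach a triangular bipyramid (V=5, E=9, F=6) along a 3-gon: merge 3 vertices and 3 edges, delete both glued faces → V=8, E=18, F=12.
Check: V − E + F = 8 − 18 + 12 = 2.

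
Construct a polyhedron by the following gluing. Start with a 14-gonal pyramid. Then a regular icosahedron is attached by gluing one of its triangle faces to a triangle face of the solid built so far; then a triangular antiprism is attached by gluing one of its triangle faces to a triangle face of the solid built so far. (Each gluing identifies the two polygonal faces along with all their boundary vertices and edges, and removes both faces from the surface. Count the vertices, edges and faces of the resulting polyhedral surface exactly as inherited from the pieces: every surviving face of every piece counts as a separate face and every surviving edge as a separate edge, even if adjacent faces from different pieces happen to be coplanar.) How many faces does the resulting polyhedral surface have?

A 14-gonal pyramid: V=15, E=28, F=15.
Attach a regular icosahedron (V=12, E=30, F=20) along a 3-gon: merge 3 vertices and 3 edges, delete both glued faces → V=24, E=55, F=33.
Attach a triangular antiprism (V=6, E=12, F=8) along a 3-gon: merge 3 vertices and 3 edges, delete both glued faces → V=27, E=64, F=39.
Check: V − E + F = 27 − 64 + 39 = 2.

39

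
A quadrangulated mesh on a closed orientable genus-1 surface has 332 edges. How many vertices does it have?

166

χ = 2 − 2·1 = 0, and every face is a square so 4F = 2E.
F = 2E/4 = 166. Then V = 0 + E − F = 0 + 332 − 166 = 166.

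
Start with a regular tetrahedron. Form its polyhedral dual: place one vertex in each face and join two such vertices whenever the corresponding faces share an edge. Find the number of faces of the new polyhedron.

The base solid has V = 4, E = 6, F = 4.
The dual swaps V and F and preserves E: V′ = F = 4, E′ = E = 6, F′ = V = 4.

4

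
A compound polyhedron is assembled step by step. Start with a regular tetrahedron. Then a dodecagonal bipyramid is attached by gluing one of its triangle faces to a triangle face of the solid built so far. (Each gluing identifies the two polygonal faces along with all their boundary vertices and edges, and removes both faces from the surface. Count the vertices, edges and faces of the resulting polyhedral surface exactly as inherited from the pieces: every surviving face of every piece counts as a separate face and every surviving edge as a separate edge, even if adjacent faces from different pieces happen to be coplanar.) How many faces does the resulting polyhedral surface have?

A regular tetrahedron: V=4, E=6, F=4.
Attach a dodecagonal bipyramid (V=14, E=36, F=24) along a 3-gon: merge 3 vertices and 3 edges, delete both glued faces → V=15, E=39, F=26.
Check: V − E + F = 15 − 39 + 26 = 2.

26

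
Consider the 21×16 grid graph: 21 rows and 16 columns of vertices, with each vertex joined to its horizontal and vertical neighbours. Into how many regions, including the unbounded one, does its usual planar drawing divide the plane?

301

The grid has V = 21·16 = 336 vertices and E = 21·15 + 16·20 = 635 edges.
F = 2 − V + E = 2 − 336 + 635 = 301.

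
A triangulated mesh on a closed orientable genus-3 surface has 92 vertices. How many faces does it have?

χ = 2 − 2·3 = -4, and every face is a triangle so 3F = 2E.
V − E + F = -4 with E = 3F/2 gives 92 − (3/2 − 1)·F = -4, so F = 192 and E = 288.

192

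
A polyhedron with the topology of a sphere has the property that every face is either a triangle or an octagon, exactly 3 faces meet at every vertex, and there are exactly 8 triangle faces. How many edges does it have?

36

Let x be the number of octagons; then F = 8 + x.
Edge–face incidences: 2E = 3·8 + 8·x = 24 + 8x.
Every vertex has degree 3, so 3V = 2E.
Euler: V − E + F = 2 ⇒ (2E)/3 − E + (8 + x) = 2.
Multiply by 6: 2·(2E) − 3·(2E) + 6·(8 + x) = 12, i.e. 48 + 6x − (24 + 8x) = 12.
Collecting terms: −2x + 24 = 12, so −2x = −12, so x = 6.
Then 2E = 24 + 8·6 = 72, so E = 36, V = 2E/3 = 24, F = 8 + 6 = 14.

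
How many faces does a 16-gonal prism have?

A prism on an n-gon has two n-gon bases and n rectangular sides: V = 2·16 = 32, E = 3·16 = 48, F = 16 + 2 = 18.

18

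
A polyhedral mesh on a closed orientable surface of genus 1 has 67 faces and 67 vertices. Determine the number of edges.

For a closed orientable surface of genus 1, χ = 2 − 2·1 = 0.
E = V + F − (0) = 67 + 67 − (0) = 134.

134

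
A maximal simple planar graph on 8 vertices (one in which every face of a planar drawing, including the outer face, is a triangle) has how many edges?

18

In a plane triangulation 3F = 2E and V − E + F = 2, so E = 3V − 6 = 3·8 − 6 = 18.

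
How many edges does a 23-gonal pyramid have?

46

A pyramid on an n-gon base has one n-gon and n triangles: V = 23 + 1 = 24, E = 2·23 = 46, F = 23 + 1 = 24.
Check: V − E + F = 24 − 46 + 24 = 2.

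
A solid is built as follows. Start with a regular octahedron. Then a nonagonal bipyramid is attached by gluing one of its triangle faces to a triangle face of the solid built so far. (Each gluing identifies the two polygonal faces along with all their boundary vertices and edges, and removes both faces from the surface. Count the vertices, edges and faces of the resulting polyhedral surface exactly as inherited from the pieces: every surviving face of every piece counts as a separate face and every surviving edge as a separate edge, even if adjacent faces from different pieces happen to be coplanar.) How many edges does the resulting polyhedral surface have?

A regular octahedron: V=6, E=12, F=8.
Attach a nonagonal bipyramid (V=11, E=27, F=18) along a 3-gon: merge 3 vertices and 3 edges, delete both glued faces → V=14, E=36, F=24.
Check: V − E + F = 14 − 36 + 24 = 2.

36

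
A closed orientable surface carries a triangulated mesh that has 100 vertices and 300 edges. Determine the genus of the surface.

1

Every face is a triangle and each edge borders two faces, so 3F = 2·300, giving F = 200.
χ = V − E + F = 100 − 300 + 200 = 0.
For a closed orientable surface χ = 2 − 2g, so g = (2 − (0))/2 = 1.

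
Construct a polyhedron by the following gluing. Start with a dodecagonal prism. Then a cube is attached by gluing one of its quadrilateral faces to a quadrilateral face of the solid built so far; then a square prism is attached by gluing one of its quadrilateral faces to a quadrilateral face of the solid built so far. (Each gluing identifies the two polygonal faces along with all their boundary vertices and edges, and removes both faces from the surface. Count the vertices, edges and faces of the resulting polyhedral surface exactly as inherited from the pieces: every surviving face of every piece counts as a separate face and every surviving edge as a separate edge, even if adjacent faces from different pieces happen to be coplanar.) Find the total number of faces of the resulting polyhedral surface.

A dodecagonal prism: V=24, E=36, F=14.
Attach a cube (V=8, E=12, F=6) along a 4-gon: merge 4 vertices and 4 edges, delete both glued faces → V=28, E=44, F=18.
Attach a square prism (V=8, E=12, F=6) along a 4-gon: merge 4 vertices and 4 edges, delete both glued faces → V=32, E=52, F=22.
Check: V − E + F = 32 − 52 + 22 = 2.

22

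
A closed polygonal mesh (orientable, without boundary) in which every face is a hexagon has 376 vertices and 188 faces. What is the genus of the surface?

Every face is a hexagon, so 2E = 6·188 = 1128, giving E = 564.
χ = V − E + F = 376 − 564 + 188 = 0.
For a closed orientable surface χ = 2 − 2g, so g = (2 − (0))/2 = 1.

1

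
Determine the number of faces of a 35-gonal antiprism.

An antiprism on an n-gon has two n-gon caps and 2n triangles: V = 2·35 = 70, E = 4·35 = 140, F = 2·35 + 2 = 72.

72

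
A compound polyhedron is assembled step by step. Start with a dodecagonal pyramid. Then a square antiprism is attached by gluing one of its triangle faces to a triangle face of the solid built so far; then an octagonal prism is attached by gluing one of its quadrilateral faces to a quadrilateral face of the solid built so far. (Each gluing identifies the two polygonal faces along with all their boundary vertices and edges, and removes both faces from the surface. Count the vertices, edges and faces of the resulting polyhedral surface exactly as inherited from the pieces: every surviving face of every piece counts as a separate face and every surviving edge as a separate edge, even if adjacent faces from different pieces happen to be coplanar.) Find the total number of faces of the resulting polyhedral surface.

A dodecagonal pyramid: V=13, E=24, F=13.
Attach a square antiprism (V=8, E=16, F=10) along a 3-gon: merge 3 vertices and 3 edges, delete both glued faces → V=18, E=37, F=21.
Attach an octagonal prism (V=16, E=24, F=10) along a 4-gon: merge 4 vertices and 4 edges, delete both glued faces → V=30, E=57, F=29.
Check: V − E + F = 30 − 57 + 29 = 2.

29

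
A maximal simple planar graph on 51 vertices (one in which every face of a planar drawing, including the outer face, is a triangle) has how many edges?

In a plane triangulation 3F = 2E and V − E + F = 2, so E = 3V − 6 = 3·51 − 6 = 147.

147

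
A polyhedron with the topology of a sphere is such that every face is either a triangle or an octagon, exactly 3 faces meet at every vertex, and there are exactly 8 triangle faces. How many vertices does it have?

Let x be the number of octagons; then F = 8 + x.
Edge–face incidences: 2E = 3·8 + 8·x = 24 + 8x.
Every vertex has degree 3, so 3V = 2E.
Euler: V − E + F = 2 ⇒ (2E)/3 − E + (8 + x) = 2.
Multiply by 6: 2·(2E) − 3·(2E) + 6·(8 + x) = 12, i.e. 48 + 6x − (24 + 8x) = 12.
Collecting terms: −2x + 24 = 12, so −2x = −12, so x = 6.
Then 2E = 24 + 8·6 = 72, so E = 36, V = 2E/3 = 24, F = 8 + 6 = 14.

24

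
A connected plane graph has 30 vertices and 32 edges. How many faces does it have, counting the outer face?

Euler's formula for a connected plane graph: V − E + F = 2, so F = 2 − 30 + 32 = 4.

4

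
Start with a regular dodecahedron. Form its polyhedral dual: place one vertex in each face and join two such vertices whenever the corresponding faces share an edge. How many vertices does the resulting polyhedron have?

The base solid has V = 20, E = 30, F = 12.
The dual swaps V and F and preserves E: V′ = F = 12, E′ = E = 30, F′ = V = 20.

12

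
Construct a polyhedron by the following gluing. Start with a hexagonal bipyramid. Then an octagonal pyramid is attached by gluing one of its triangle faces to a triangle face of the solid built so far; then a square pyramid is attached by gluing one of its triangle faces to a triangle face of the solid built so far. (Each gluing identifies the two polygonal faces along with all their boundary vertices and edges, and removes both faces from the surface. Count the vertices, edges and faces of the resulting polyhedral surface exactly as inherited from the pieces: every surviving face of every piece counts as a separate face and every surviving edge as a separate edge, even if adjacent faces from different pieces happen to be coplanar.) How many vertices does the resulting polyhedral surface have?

A hexagonal bipyramid: V=8, E=18, F=12.
Attach an octagonal pyramid (V=9, E=16, F=9) along a 3-gon: merge 3 vertices and 3 edges, delete both glued faces → V=14, E=31, F=19.
Attach a square pyramid (V=5, E=8, F=5) along a 3-gon: merge 3 vertices and 3 edges, delete both glued faces → V=16, E=36, F=22.
Check: V − E + F = 16 − 36 + 22 = 2.

16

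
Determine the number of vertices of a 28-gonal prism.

56

A prism on an n-gon has two n-gon bases and n rectangular sides: V = 2·28 = 56, E = 3·28 = 84, F = 28 + 2 = 30.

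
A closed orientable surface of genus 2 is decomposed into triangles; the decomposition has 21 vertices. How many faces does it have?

χ = 2 − 2·2 = -2, and every face is a triangle so 3F = 2E.
V − E + F = -2 with E = 3F/2 gives 21 − (3/2 − 1)·F = -2, so F = 46 and E = 69.

46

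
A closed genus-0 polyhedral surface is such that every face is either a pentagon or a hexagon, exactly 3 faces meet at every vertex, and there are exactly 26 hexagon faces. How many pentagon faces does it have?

12

Let x be the number of pentagons; then F = 26 + x.
Edge–face incidences: 2E = 6·26 + 5·x = 156 + 5x.
Every vertex has degree 3, so 3V = 2E.
Euler: V − E + F = 2 ⇒ (2E)/3 − E + (26 + x) = 2.
Multiply by 6: 2·(2E) − 3·(2E) + 6·(26 + x) = 12, i.e. 156 + 6x − (156 + 5x) = 12.
Collecting terms: x = 12.
Then 2E = 156 + 5·12 = 216, so E = 108, V = 2E/3 = 72, F = 26 + 12 = 38.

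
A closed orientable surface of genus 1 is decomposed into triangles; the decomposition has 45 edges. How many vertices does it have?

15

χ = 2 − 2·1 = 0, and every face is a triangle so 3F = 2E.
F = 2E/3 = 30. Then V = 0 + E − F = 0 + 45 − 30 = 15.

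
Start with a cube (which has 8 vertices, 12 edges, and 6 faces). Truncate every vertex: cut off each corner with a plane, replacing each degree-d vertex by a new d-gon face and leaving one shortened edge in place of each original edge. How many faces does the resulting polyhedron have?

14

Truncation replaces each original edge-end by a new vertex, so V′ = 2E = 24.
Each original edge survives, and each old vertex of degree d contributes d new edges; summing degrees gives Σd = 2E, so E′ = E + 2E = 3E = 36.
Each original face survives and each original vertex becomes one new face: F′ = F + V = 14.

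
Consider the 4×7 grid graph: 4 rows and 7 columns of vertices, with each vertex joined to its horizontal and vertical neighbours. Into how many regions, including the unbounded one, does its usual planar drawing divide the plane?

19

The grid has V = 4·7 = 28 vertices and E = 4·6 + 7·3 = 45 edges.
F = 2 − V + E = 2 − 28 + 45 = 19.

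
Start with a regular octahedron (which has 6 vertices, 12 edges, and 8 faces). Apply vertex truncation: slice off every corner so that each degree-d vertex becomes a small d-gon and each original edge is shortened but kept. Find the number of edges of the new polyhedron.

36

Truncation replaces each original edge-end by a new vertex, so V′ = 2E = 24.
Each original edge survives, and each old vertex of degree d contributes d new edges; summing degrees gives Σd = 2E, so E′ = E + 2E = 3E = 36.
Each original face survives and each original vertex becomes one new face: F′ = F + V = 14.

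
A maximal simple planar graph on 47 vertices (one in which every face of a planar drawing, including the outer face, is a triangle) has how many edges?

In a plane triangulation 3F = 2E and V − E + F = 2, so E = 3V − 6 = 3·47 − 6 = 135.

135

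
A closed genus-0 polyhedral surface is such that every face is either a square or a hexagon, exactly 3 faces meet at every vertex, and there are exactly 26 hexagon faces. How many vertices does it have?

Let x be the number of squares; then F = 26 + x.
Edge–face incidences: 2E = 6·26 + 4·x = 156 + 4x.
Every vertex has degree 3, so 3V = 2E.
Euler: V − E + F = 2 ⇒ (2E)/3 − E + (26 + x) = 2.
Multiply by 6: 2·(2E) − 3·(2E) + 6·(26 + x) = 12, i.e. 156 + 6x − (156 + 4x) = 12.
Collecting terms: 2x = 12, so x = 6.
Then 2E = 156 + 4·6 = 180, so E = 90, V = 2E/3 = 60, F = 26 + 6 = 32.

60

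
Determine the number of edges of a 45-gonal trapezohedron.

The n-trapezohedron (dual of the n-antiprism) has V = 2·45 + 2 = 92, E = 4·45 = 180, F = 2·45 = 90.

180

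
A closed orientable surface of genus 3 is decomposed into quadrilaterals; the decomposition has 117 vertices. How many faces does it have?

χ = 2 − 2·3 = -4, and every face is a square so 4F = 2E.
V − E + F = -4 with E = 4F/2 gives 117 − (4/2 − 1)·F = -4, so F = 121 and E = 242.

121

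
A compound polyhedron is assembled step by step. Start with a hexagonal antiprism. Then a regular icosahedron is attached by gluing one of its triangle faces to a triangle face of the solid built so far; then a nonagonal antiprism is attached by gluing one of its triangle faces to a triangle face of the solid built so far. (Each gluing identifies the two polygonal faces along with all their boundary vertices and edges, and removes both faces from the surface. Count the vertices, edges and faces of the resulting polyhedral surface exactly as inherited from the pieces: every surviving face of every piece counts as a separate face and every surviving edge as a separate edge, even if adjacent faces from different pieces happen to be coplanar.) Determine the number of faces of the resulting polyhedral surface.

A hexagonal antiprism: V=12, E=24, F=14.
Attach a regular icosahedron (V=12, E=30, F=20) along a 3-gon: merge 3 vertices and 3 edges, delete both glued faces → V=21, E=51, F=32.
Attach a nonagonal antiprism (V=18, E=36, F=20) along a 3-gon: merge 3 vertices and 3 edges, delete both glued faces → V=36, E=84, F=50.
Check: V − E + F = 36 − 84 + 50 = 2.

50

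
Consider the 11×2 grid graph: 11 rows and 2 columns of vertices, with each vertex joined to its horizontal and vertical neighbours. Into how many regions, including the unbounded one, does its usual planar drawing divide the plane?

11

The grid has V = 11·2 = 22 vertices and E = 11·1 + 2·10 = 31 edges.
F = 2 − V + E = 2 − 22 + 31 = 11.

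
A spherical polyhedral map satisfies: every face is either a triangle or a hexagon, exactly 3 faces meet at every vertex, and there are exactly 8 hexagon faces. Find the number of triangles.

Let x be the number of triangles; then F = 8 + x.
Edge–face incidences: 2E = 6·8 + 3·x = 48 + 3x.
Every vertex has degree 3, so 3V = 2E.
Euler: V − E + F = 2 ⇒ (2E)/3 − E + (8 + x) = 2.
Multiply by 6: 2·(2E) − 3·(2E) + 6·(8 + x) = 12, i.e. 48 + 6x − (48 + 3x) = 12.
Collecting terms: 3x = 12, so x = 4.
Then 2E = 48 + 3·4 = 60, so E = 30, V = 2E/3 = 20, F = 8 + 4 = 12.

4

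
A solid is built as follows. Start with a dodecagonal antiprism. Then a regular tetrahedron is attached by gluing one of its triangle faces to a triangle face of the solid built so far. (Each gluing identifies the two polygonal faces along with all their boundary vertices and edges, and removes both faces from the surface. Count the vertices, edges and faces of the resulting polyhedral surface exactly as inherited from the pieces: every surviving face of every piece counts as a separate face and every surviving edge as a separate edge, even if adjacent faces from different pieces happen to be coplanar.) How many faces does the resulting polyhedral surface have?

A dodecagonal antiprism: V=24, E=48, F=26.
Attach a regular tetrahedron (V=4, E=6, F=4) along a 3-gon: merge 3 vertices and 3 edges, delete both glued faces → V=25, E=51, F=28.
Check: V − E + F = 25 − 51 + 28 = 2.

28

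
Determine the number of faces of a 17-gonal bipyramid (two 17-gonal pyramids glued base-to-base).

A bipyramid over an n-gon has 2n triangular faces and n + 2 vertices: V = 17 + 2 = 19, E = 3·17 = 51, F = 2·17 = 34.
Check: V − E + F = 19 − 51 + 34 = 2.

34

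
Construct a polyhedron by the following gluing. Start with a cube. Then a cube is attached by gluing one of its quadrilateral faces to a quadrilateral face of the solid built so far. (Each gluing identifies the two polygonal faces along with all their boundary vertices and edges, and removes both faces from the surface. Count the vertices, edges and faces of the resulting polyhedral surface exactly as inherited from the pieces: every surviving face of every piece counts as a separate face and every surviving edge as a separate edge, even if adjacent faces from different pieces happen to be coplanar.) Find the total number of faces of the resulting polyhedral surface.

10

A cube: V=8, E=12, F=6.
Attach a cube (V=8, E=12, F=6) along a 4-gon: merge 4 vertices and 4 edges, delete both glued faces → V=12, E=20, F=10.
Check: V − E + F = 12 − 20 + 10 = 2.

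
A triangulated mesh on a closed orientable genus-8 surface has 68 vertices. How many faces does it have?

χ = 2 − 2·8 = -14, and every face is a triangle so 3F = 2E.
V − E + F = -14 with E = 3F/2 gives 68 − (3/2 − 1)·F = -14, so F = 164 and E = 246.

164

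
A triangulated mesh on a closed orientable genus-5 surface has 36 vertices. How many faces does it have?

χ = 2 − 2·5 = -8, and every face is a triangle so 3F = 2E.
V − E + F = -8 with E = 3F/2 gives 36 − (3/2 − 1)·F = -8, so F = 88 and E = 132.

88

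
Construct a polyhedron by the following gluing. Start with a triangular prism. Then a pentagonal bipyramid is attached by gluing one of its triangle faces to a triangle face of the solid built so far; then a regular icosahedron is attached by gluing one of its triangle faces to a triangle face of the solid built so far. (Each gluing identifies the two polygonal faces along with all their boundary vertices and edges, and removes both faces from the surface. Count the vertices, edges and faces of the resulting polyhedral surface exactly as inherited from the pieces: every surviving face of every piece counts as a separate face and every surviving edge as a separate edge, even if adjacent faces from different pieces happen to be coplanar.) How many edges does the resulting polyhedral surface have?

48

A triangular prism: V=6, E=9, F=5.
Attach a pentagonal bipyramid (V=7, E=15, F=10) along a 3-gon: merge 3 vertices and 3 edges, delete both glued faces → V=10, E=21, F=13.
Attach a regular icosahedron (V=12, E=30, F=20) along a 3-gon: merge 3 vertices and 3 edges, delete both glued faces → V=19, E=48, F=31.
Check: V − E + F = 19 − 48 + 31 = 2.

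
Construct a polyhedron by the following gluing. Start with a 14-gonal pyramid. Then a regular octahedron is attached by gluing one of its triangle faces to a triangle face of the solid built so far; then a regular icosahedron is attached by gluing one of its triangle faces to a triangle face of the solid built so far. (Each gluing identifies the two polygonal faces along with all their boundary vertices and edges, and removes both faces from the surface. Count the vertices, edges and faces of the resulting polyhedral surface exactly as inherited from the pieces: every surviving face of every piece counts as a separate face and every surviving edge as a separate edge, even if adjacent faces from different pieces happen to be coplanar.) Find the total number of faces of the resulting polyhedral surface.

A 14-gonal pyramid: V=15, E=28, F=15.
Attach a regular octahedron (V=6, E=12, F=8) along a 3-gon: merge 3 vertices and 3 edges, delete both glued faces → V=18, E=37, F=21.
Attach a regular icosahedron (V=12, E=30, F=20) along a 3-gon: merge 3 vertices and 3 edges, delete both glued faces → V=27, E=64, F=39.
Check: V − E + F = 27 − 64 + 39 = 2.

39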